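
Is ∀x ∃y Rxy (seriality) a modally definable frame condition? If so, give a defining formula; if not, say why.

This is a Sahlqvist condition; the D axiom □r → ◇r defines it.
Suppose □r→◇r is valid. At any x set V(r)=W. Then □r at x, so ◇r at x, so x has a successor.

Definable; □r → ◇r defines it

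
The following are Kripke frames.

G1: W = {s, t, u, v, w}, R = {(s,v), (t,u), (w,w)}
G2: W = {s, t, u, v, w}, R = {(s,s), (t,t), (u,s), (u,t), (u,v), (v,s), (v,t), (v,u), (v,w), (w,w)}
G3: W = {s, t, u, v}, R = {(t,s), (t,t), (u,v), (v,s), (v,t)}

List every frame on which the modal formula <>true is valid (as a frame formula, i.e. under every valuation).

The schema corresponds to seriality: forall x exists y Rxy.
G1: fails — world u has no successor.
G2: satisfies the condition.
G3: fails — world s has no successor.

G2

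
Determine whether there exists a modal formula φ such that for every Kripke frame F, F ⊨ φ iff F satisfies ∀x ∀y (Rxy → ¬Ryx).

Modal frame validity is preserved under surjective bounded morphisms.
The 4-cycle (worlds a,b,c,d with a→b→c→d→a) is asymmetric. Mapping every world to a single reflexive point • is a surjective bounded morphism, and the reflexive point is not asymmetric (R•• but asymmetry requires ¬R••).
So the class is not modally definable.

Not modally definable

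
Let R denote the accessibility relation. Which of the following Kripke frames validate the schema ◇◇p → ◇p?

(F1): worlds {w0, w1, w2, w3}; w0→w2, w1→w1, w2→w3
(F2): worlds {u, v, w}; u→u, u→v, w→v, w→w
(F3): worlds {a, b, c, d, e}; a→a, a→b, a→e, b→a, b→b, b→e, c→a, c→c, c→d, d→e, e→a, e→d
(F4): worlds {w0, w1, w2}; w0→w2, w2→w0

This is the axiom for transitivity; its first-order frame correspondent is ∀x ∀y ∀z (Rxy ∧ Ryz → Rxz).
(F1): fails — Rw0w2 and Rw2w3 but not Rw0w3.
(F2): satisfies the condition.
(F3): fails — Rcd and Rde but not Rce.
(F4): fails — Rw0w2 and Rw2w0 but not Rw0w0.
Valid on: (F2).

(F2)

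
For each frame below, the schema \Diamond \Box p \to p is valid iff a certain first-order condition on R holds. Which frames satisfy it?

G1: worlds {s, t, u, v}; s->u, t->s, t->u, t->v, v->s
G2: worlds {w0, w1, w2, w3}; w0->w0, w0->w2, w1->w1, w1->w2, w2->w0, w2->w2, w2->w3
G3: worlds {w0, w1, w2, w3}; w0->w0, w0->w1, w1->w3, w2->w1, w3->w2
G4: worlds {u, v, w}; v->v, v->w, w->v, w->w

G4

The schema corresponds to symmetry: \forall x \forall y (Rxy \to Ryx).
G1: fails — Rtv but not Rvt.
G2: fails — Rw1w2 but not Rw2w1.
G3: fails — Rw3w2 but not Rw2w3.
G4: satisfies the condition.
Valid on: G4.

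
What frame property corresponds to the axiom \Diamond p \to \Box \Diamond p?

The Euclidean property

Suppose ◇p→□◇p is valid. Take Rxy, Rxz and set V(p)={y}. Then ◇p at x, so □◇p at x, so ◇p at z, so some w with Rzw has p; w=y, i.e. Rzy. By symmetry of the argument, Ryz.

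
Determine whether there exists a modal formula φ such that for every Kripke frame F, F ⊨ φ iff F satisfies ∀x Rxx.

Yes: it is reflexivity, defined by the T schema □r → r.
Suppose □r→r is valid. At any x set V(r)={w : Rxw}. Then □r holds at x, so r holds at x, i.e. Rxx.

Yes — defined by □r → r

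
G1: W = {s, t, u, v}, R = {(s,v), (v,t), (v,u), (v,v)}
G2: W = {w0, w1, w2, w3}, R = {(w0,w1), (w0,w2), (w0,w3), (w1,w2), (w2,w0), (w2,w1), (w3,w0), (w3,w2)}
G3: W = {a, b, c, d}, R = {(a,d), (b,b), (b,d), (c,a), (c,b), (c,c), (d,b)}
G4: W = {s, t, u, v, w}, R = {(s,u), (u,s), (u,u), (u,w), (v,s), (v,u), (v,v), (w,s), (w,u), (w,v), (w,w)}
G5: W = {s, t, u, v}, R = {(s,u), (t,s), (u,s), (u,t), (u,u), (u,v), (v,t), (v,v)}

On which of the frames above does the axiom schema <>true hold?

This is the axiom for seriality; its first-order frame correspondent is forall x exists y Rxy.
G1: fails — world t has no successor.
G2: satisfies the condition.
G3: satisfies the condition.
G4: fails — world t has no successor.
G5: satisfies the condition.
Valid on: G2, G3, G5.

G2, G3, G5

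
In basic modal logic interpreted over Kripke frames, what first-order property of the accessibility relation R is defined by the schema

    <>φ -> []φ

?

partial functionality: forall x forall y forall z (Rxy & Rxz -> y = z)

This is the CD axiom.
It corresponds to partial functionality: forall x forall y forall z (Rxy & Rxz -> y = z).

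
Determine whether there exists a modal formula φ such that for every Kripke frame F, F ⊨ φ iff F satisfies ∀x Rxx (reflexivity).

Yes — defined by □q → q

The condition is reflexivity. A defining modal formula is □q → q.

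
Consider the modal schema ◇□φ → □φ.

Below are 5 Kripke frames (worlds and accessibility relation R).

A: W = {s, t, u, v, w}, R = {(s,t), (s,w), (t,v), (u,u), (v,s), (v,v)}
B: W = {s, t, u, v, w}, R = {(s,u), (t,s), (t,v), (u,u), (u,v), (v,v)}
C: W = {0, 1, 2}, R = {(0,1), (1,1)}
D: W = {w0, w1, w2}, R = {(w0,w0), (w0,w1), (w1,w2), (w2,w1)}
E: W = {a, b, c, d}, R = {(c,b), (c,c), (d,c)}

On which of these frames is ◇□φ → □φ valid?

Frame correspondent (Sahlqvist): ∀x ∀y ∀z (Rxy ∧ Rxz → Ryz) — i.e. the Euclidean property.
A: fails — Rsw and Rsw but not Rww.
B: fails — Rtv and Rts but not Rvs.
C: satisfies the condition.
D: fails — Rw0w1 and Rw0w1 but not Rw1w1.
E: fails — Rcb and Rcc but not Rbc.

C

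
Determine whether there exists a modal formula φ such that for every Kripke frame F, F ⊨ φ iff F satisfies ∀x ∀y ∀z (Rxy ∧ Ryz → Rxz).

Yes, by □p → □□p

The condition is transitivity. A defining modal formula is □p → □□p.
Suppose □p→□□p is valid. Take Rxy, Ryz and set V(p)={w : Rxw}. Then □p at x, so □□p at x, so □p at y, so p at z, i.e. Rxz.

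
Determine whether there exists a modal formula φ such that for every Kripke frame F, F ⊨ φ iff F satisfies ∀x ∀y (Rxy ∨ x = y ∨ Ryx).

Any modally definable frame class is closed under disjoint unions.
Take 3 disjoint single-world reflexive frames: each is trivially connected, but their disjoint union has 3 worlds with no edge between distinct components, so it is not connected.
Hence connectedness of R is not modally definable.

No — not modally definable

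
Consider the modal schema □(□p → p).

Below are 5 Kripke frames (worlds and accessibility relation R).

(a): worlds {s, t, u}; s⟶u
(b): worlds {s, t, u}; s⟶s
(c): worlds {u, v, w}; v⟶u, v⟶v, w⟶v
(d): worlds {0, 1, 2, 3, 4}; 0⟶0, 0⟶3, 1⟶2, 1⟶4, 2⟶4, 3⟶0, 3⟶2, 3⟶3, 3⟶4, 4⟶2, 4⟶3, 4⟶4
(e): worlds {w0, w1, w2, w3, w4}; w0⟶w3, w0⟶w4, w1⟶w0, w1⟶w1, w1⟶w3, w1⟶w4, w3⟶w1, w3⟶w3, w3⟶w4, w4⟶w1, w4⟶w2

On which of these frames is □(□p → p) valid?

(b)

The schema corresponds to shift-reflexivity: ∀x ∀y (Rxy → Ryy).
(a): fails — Rsu but not Ruu.
(b): ✓.
(c): fails — Rvu but not Ruu.
(d): fails — R32 but not R22.
(e): fails — Rw1w0 but not Rw0w0.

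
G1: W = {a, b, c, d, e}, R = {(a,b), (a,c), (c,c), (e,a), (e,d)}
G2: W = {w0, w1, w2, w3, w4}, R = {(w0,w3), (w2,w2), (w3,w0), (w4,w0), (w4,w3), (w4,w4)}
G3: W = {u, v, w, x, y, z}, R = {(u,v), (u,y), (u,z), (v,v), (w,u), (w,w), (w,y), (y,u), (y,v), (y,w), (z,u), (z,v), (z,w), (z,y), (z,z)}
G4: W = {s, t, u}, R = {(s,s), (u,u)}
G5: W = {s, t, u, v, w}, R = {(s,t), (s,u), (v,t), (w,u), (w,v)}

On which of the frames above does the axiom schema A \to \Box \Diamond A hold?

Frame correspondent (Sahlqvist): \forall x \forall y (Rxy \to Ryx) — i.e. symmetry.
G1: fails — Rea but not Rae.
G2: fails — Rw4w0 but not Rw0w4.
G3: fails — Ruv but not Rvu.
G4: satisfies the condition.
G5: fails — Rwu but not Ruw.
Valid on: G4.

G4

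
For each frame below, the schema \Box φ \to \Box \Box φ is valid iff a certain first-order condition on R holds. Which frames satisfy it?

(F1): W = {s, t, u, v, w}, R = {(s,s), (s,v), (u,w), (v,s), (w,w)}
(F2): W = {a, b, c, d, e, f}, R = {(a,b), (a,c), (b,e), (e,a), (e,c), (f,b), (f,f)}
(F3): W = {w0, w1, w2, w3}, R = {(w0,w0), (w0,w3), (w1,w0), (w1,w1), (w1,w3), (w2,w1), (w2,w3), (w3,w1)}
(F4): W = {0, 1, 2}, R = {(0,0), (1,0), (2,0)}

(F4)

Frame correspondent (Sahlqvist): \forall x \forall y \forall z (Rxy \wedge Ryz \to Rxz) — i.e. transitivity.
(F1): fails — Rvs and Rsv but not Rvv.
(F2): fails — Rea and Rab but not Reb.
(F3): fails — Rw3w1 and Rw1w0 but not Rw3w0.
(F4): holds.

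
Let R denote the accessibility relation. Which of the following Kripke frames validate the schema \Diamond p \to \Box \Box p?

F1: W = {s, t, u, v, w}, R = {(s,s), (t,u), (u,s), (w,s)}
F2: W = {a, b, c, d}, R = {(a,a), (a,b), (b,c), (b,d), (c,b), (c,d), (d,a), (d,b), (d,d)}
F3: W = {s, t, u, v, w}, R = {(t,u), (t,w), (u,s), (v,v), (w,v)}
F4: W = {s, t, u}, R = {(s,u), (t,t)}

F4

The schema corresponds to a generalized confluence (Geach) condition: \forall x \forall y \forall z ((xRy \wedge x R^2 z) \to \exists w (y = w \wedge z = w)).
F1: fails — tRu, tR²s but u ≠ s.
F2: fails — aRa, aR²b but a ≠ b.
F3: fails — tRu, tR²s but u ≠ s.
F4: holds.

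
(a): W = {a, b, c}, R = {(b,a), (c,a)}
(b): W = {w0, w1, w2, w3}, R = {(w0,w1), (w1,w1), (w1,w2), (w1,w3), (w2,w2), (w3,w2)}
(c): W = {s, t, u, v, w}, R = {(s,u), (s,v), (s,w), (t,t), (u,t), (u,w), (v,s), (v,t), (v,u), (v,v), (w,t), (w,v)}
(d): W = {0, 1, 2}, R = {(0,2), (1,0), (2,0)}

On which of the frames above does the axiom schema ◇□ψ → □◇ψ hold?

(b), (d)

The schema corresponds to convergence: ∀x ∀y ∀z (Rxy ∧ Rxz → ∃w (Ryw ∧ Rzw)).
(a): fails — Rba and Rba but a and a have no common successor.
(b): ✓.
(c): fails — Rvt and Rvs but t and s have no common successor.
(d): ✓.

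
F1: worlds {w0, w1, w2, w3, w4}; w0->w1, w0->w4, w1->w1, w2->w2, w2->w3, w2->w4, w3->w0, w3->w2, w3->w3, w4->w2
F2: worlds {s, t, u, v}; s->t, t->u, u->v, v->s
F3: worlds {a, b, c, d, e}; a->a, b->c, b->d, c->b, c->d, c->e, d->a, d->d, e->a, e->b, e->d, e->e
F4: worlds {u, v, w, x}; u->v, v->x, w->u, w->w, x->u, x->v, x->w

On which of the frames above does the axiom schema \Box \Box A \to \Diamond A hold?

This is the axiom for a generalized confluence (Geach) condition; its first-order frame correspondent is \forall x \exists w (x R^2 w \wedge xRw).
F1: holds.
F2: fails — at s but no w with sR²w and sRw.
F3: holds.
F4: fails — at u but no t with uR²t and uRt.
Valid on: F1, F3.

F1, F3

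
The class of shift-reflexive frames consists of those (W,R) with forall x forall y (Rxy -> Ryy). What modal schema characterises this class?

The condition is shift-reflexivity. The T□ schema □(□r → r) defines it.
Suppose □(□r→r) is valid. Take Rxy and set V(r)={w : Ryw}. Then at y, □r holds; since □(□r→r) at x, □r→r at y, so r at y, i.e. Ryy.

□(□r → r)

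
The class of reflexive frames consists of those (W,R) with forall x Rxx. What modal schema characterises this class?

□s → s

This is reflexivity; the standard corresponding axiom is T: □s → s.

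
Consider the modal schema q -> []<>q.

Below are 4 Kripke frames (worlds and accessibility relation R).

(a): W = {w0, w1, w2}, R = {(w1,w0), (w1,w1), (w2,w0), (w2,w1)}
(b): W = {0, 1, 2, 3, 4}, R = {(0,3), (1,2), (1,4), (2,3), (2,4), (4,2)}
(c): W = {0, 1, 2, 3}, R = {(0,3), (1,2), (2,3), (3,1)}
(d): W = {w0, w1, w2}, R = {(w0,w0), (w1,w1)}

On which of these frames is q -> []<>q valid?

(d)

This is the axiom for symmetry; its first-order frame correspondent is forall x forall y (Rxy -> Ryx).
(a): fails — Rw1w0 but not Rw0w1.
(b): fails — R12 but not R21.
(c): fails — R12 but not R21.
(d): condition met.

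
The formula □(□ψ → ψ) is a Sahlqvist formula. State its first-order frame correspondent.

Suppose □(□ψ→ψ) is valid. Take Rxy and set V(ψ)={w : Ryw}. Then at y, □ψ holds; since □(□ψ→ψ) at x, □ψ→ψ at y, so ψ at y, i.e. Ryy.
Conversely, on a frame with shift-reflexivity the schema holds at every world under every valuation.
Frame condition: ∀x ∀y (Rxy → Ryy).

shift-reflexivity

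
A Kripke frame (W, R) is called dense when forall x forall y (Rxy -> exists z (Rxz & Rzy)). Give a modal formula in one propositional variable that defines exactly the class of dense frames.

□□q → □q

A defining formula is □□q → □q (the C4 axiom).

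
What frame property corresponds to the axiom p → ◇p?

This is frame-equivalent to □p → p (substitute ¬p for p and contrapose).
Suppose □p→p is valid. At any x set V(p)={w : Rxw}. Then □p holds at x, so p holds at x, i.e. Rxx.
The converse is a direct semantic check.
Frame condition: ∀x Rxx.

reflexivity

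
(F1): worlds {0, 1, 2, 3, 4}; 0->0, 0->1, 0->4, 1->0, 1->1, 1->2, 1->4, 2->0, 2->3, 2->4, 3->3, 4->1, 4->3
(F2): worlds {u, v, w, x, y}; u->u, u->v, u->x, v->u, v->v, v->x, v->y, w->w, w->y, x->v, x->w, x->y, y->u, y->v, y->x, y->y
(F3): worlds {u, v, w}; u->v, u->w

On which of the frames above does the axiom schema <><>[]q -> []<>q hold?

This is the axiom for a generalized confluence (Geach) condition; its first-order frame correspondent is forall x forall y forall z ((x R^2 y & xRz) -> exists w (yRw & zRw)).
(F1): fails — 0R²3, 0R0 but no w with 3Rw and 0Rw.
(F2): fails — uR²w, uRu but no t with wRt and uRt.
(F3): holds.
Valid on: (F3).

(F3)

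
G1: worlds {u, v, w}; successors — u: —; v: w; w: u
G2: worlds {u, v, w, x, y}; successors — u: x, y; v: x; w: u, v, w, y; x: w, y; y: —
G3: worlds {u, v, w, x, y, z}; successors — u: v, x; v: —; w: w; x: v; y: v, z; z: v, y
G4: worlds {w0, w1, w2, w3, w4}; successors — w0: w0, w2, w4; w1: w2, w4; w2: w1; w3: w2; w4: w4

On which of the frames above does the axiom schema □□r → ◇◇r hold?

This is the axiom for a generalized confluence (Geach) condition; its first-order frame correspondent is ∀x ∃w (xR²w ∧ xR²w).
G1: fails — at u but no t with uR²t and uR²t.
G2: fails — at y but no t with yR²t and yR²t.
G3: fails — at v but no t with vR²t and vR²t.
G4: holds.
Valid on: G4.

G4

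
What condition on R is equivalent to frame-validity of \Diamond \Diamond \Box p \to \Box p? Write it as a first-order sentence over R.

This is a Sahlqvist (Geach-type) schema ◇^2□^1p → □^1◇^0p.
Minimal-valuation argument: fix x; take any y with xR^2y and any z with xR^1z. Set V(p) to the set of worlds R-reachable from y in exactly 1 step. Then □^1p holds at y, so the antecedent holds at x; validity forces ◇^0p at z, giving a w with zR^0w and yR^1w.
First-order correspondent: \forall x \forall y \forall z ((x R^2 y \wedge xRz) \to \exists w (yRw \wedge z = w)).

\forall x \forall y \forall z ((x R^2 y \wedge xRz) \to \exists w (yRw \wedge z = w))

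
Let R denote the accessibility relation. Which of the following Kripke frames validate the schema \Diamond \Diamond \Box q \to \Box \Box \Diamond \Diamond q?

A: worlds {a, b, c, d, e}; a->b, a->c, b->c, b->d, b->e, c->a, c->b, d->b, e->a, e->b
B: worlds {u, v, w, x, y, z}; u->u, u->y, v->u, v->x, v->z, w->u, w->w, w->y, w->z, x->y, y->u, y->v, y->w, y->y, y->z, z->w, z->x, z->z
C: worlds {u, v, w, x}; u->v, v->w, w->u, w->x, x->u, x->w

Frame correspondent (Sahlqvist): \forall x \forall y \forall z ((x R^2 y \wedge x R^2 z) \to \exists w (yRw \wedge z R^2 w)) — i.e. a generalized confluence (Geach) condition.
A: fails — aR²b, aR²b but no w with bRw and bR²w.
B: ✓.
C: fails — vR²u, vR²u but no t with uRt and uR²t.
Valid on: B.

B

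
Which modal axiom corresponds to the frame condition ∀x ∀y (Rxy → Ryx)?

r → □◇r

This is symmetry; the standard corresponding axiom is B: r → □◇r.
Suppose r→□◇r is valid. Take Rxy and set V(r)={x}. Then r at x, so □◇r at x, so ◇r at y, so some z with Ryz has r; z=x, i.e. Ryx.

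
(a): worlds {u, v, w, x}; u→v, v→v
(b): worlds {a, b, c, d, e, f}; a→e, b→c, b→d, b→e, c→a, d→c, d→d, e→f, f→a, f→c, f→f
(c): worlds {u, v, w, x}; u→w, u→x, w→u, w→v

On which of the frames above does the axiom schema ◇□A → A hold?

The schema corresponds to symmetry: ∀x ∀y (Rxy → Ryx).
(a): fails — Ruv but not Rvu.
(b): fails — Rbc but not Rcb.
(c): fails — Rwv but not Rvw.

none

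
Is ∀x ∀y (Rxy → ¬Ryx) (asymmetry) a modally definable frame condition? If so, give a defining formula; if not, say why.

Modal frame validity is preserved under surjective bounded morphisms.
The 4-cycle (worlds s,t,u,v with s→t→u→v→s) is asymmetric. Mapping every world to a single reflexive point • is a surjective bounded morphism, and the reflexive point is not asymmetric (R•• but asymmetry requires ¬R••).
So the class is not modally definable.

Not definable by any modal formula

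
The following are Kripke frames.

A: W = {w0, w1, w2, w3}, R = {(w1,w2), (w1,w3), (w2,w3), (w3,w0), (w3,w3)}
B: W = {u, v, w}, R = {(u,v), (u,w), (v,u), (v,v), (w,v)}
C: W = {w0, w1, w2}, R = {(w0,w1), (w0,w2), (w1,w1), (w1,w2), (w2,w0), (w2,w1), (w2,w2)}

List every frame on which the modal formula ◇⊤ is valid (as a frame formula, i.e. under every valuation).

B, C

The schema corresponds to seriality: ∀x ∃y Rxy.
A: fails — world w0 has no successor.
B: condition met.
C: condition met.
Valid on: B, C.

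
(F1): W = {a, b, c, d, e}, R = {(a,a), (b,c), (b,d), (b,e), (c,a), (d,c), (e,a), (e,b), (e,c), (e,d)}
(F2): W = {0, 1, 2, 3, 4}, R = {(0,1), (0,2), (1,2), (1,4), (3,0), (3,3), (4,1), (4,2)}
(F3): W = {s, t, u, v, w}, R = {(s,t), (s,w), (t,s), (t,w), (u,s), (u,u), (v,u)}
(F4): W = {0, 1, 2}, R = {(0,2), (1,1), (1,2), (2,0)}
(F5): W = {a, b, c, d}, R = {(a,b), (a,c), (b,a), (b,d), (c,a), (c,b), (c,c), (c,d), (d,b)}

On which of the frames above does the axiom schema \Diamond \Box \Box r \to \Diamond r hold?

Frame correspondent (Sahlqvist): \forall x \forall y (xRy \to \exists w (y R^2 w \wedge xRw)) — i.e. a generalized confluence (Geach) condition.
(F1): fails — bRc but no w with cR²w and bRw.
(F2): fails — 0R2 but no w with 2R²w and 0Rw.
(F3): fails — sRw but no w* with wR²w* and sRw*.
(F4): condition met.
(F5): condition met.
Valid on: (F4), (F5).

(F4), (F5)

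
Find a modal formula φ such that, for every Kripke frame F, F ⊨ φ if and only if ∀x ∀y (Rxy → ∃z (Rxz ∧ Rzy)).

This is density; the standard corresponding axiom is C4: □□p → □p.
Suppose □□p→□p is valid. Take Rxy and set V(p)={w : xR²w}. Then □□p at x, so □p at x, so p at y, i.e. ∃z(Rxz∧Rzy).

□□p → □p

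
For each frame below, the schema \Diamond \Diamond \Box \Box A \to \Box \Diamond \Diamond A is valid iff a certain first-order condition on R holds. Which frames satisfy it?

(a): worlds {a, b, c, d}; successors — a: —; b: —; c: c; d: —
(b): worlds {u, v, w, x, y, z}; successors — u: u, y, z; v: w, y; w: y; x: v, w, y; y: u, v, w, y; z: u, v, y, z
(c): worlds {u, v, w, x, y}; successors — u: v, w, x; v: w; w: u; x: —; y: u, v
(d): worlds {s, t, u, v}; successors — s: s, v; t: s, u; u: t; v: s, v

Frame correspondent (Sahlqvist): \forall x \forall y \forall z ((x R^2 y \wedge xRz) \to \exists w (y R^2 w \wedge z R^2 w)) — i.e. a generalized confluence (Geach) condition.
(a): satisfies the condition.
(b): satisfies the condition.
(c): fails — uR²u, uRx but no t with uR²t and xR²t.
(d): satisfies the condition.
Valid on: (a), (b), (d).

(a), (b), (d)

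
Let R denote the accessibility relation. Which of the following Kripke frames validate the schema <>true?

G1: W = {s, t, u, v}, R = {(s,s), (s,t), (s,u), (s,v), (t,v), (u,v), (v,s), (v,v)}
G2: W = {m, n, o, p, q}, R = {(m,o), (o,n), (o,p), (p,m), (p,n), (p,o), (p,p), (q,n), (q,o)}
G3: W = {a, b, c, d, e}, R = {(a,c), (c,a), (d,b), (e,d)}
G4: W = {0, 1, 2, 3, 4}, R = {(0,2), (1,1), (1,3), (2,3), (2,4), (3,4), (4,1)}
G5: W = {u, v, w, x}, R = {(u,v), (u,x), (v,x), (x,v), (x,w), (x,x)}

G1, G4

The schema corresponds to seriality: forall x exists y Rxy.
G1: satisfies the condition.
G2: fails — world n has no successor.
G3: fails — world b has no successor.
G4: satisfies the condition.
G5: fails — world w has no successor.
Valid on: G1, G4.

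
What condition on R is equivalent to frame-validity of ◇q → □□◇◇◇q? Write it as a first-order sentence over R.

This is a Sahlqvist (Geach-type) schema ◇^1□^0q → □^2◇^3q.
Minimal-valuation argument: fix x; take any y with xR^1y and any z with xR^2z. Set V(q) to the set of worlds R-reachable from y in exactly 0 steps. Then □^0q holds at y, so the antecedent holds at x; validity forces ◇^3q at z, giving a w with zR^3w and yR^0w.
First-order correspondent: ∀x ∀y ∀z ((xRy ∧ xR²z) → ∃w (y = w ∧ zR³w)).

∀x ∀y ∀z ((xRy ∧ xR²z) → ∃w (y = w ∧ zR³w))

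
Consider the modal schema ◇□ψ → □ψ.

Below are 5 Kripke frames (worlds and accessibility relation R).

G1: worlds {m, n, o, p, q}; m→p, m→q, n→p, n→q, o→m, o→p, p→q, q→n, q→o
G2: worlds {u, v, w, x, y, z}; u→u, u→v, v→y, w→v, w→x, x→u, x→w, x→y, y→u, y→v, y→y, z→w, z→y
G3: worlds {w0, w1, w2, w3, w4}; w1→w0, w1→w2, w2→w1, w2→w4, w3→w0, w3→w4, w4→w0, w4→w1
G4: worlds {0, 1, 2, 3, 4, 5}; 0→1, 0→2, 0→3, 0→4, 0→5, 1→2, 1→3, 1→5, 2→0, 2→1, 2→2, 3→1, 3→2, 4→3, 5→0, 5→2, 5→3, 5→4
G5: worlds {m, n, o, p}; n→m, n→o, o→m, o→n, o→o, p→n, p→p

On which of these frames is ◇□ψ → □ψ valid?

none

The schema corresponds to the Euclidean property: ∀x ∀y ∀z (Rxy ∧ Rxz → Ryz).
G1: fails — Rmq and Rmq but not Rqq.
G2: fails — Ruv and Ruv but not Rvv.
G3: fails — Rw1w2 and Rw1w2 but not Rw2w2.
G4: fails — R02 and R04 but not R24.
G5: fails — Rnm and Rno but not Rmo.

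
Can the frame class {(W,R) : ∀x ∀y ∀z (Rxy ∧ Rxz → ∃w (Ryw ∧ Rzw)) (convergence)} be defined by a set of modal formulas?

Yes — defined by ◇□p → □◇p

The condition is convergence. A defining modal formula is ◇□p → □◇p.
Suppose ◇□p→□◇p is valid. Take Rxy, Rxz and set V(p)={w : Ryw}. Then □p at y so ◇□p at x, so □◇p at x, so ◇p at z, giving w with Rzw and Ryw.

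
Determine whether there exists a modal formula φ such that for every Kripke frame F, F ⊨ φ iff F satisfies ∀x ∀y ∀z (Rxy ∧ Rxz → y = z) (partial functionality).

Yes — defined by ◇r → □r

The condition is partial functionality. A defining modal formula is ◇r → □r.
Suppose ◇r→□r is valid. Take Rxy, Rxz and set V(r)={y}. Then ◇r at x, so □r at x, so r at z, i.e. z=y.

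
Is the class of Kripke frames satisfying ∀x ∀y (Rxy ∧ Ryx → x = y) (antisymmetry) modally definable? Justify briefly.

Modal frame validity is preserved under surjective bounded morphisms.
The 6-cycle (worlds w0,w1,w2,w3,w4,w5 with w0→w1→w2→w3→w4→w5→w0) is antisymmetric. Sending even-indexed worlds to s and odd-indexed worlds to t is a surjective bounded morphism onto the two-world frame with s↔t, which is not antisymmetric.
So the class is not modally definable.

No — not modally definable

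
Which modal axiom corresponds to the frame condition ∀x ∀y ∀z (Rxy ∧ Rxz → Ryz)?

The condition is the Euclidean property. The 5 schema ◇s → □◇s defines it.
Suppose ◇s→□◇s is valid. Take Rxy, Rxz and set V(s)={y}. Then ◇s at x, so □◇s at x, so ◇s at z, so some w with Rzw has s; w=y, i.e. Rzy. By symmetry of the argument, Ryz.

◇s → □◇s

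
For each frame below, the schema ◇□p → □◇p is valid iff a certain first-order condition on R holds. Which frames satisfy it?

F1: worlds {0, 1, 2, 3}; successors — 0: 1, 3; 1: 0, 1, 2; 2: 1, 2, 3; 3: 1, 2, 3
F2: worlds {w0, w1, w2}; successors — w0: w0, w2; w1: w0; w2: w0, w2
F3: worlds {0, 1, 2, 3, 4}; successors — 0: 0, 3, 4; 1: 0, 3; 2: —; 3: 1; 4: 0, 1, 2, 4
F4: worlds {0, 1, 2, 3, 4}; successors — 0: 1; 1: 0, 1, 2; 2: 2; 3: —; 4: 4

F1, F2

This is the axiom for convergence; its first-order frame correspondent is ∀x ∀y ∀z (Rxy ∧ Rxz → ∃w (Ryw ∧ Rzw)).
F1: ✓.
F2: ✓.
F3: fails — R00 and R03 but 0 and 3 have no common successor.
F4: fails — R10 and R12 but 0 and 2 have no common successor.
Valid on: F1, F2.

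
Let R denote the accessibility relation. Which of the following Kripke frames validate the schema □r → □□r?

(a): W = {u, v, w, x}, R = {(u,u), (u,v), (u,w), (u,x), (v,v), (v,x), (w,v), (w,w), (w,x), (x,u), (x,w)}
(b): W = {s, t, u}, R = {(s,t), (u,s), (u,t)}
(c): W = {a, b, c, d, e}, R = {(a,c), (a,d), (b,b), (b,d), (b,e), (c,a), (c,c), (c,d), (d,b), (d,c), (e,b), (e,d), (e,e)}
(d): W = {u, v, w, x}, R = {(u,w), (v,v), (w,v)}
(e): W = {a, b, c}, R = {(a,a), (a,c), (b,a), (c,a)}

(b)

The schema corresponds to transitivity: ∀x ∀y ∀z (Rxy ∧ Ryz → Rxz).
(a): fails — Rxw and Rwx but not Rxx.
(b): holds.
(c): fails — Rcd and Rdb but not Rcb.
(d): fails — Ruw and Rwv but not Ruv.
(e): fails — Rca and Rac but not Rcc.
Valid on: (b).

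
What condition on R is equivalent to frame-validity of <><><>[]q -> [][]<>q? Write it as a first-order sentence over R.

This is a Sahlqvist (Geach-type) schema ◇^3□^1q → □^2◇^1q.
Minimal-valuation argument: fix x; take any y with xR^3y and any z with xR^2z. Set V(q) to the set of worlds R-reachable from y in exactly 1 step. Then □^1q holds at y, so the antecedent holds at x; validity forces ◇^1q at z, giving a w with zR^1w and yR^1w.
First-order correspondent: forall x forall y forall z ((x R^3 y & x R^2 z) -> exists w (yRw & zRw)).

forall x forall y forall z ((x R^3 y & x R^2 z) -> exists w (yRw & zRw))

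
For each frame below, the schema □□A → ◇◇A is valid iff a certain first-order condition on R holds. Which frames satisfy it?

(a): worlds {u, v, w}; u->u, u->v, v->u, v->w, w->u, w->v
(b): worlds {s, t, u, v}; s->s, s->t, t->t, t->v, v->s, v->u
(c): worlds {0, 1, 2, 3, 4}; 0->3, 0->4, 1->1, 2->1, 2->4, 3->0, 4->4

(a), (c)

The schema corresponds to a generalized confluence (Geach) condition: ∀x ∃w (xR²w ∧ xR²w).
(a): holds.
(b): fails — at u but no w with uR²w and uR²w.
(c): holds.
Valid on: (a), (c).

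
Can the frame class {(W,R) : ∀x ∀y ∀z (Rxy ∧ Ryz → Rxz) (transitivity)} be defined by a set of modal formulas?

Yes: it is transitivity, defined by the 4 schema □r → □□r.
Suppose □r→□□r is valid. Take Rxy, Ryz and set V(r)={w : Rxw}. Then □r at x, so □□r at x, so □r at y, so r at z, i.e. Rxz.

Yes, by □r → □□r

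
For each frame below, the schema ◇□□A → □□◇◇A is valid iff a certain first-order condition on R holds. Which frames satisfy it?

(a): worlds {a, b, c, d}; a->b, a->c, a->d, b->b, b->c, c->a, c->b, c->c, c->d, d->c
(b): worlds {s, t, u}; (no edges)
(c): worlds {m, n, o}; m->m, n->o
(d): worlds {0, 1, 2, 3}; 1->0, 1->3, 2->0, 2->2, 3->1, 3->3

(a), (b), (c)

The schema corresponds to a generalized confluence (Geach) condition: ∀x ∀y ∀z ((xRy ∧ xR²z) → ∃w (yR²w ∧ zR²w)).
(a): holds.
(b): holds.
(c): holds.
(d): fails — 1R0, 1R²1 but no w with 0R²w and 1R²w.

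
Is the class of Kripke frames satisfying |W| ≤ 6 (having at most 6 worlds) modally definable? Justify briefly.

No

Modal frame validity is preserved under disjoint unions.
Any modal formula valid on each of 7 disjoint one-world frames is valid on their disjoint union (validity is preserved under disjoint unions). Each one-world frame has |W|=1≤6, but the union has |W|=7.
Hence having at most 6 worlds is not modally definable.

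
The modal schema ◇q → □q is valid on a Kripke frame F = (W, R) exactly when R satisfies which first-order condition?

partial functionality: ∀x ∀y ∀z (Rxy ∧ Rxz → y = z)

Suppose ◇q→□q is valid. Take Rxy, Rxz and set V(q)={y}. Then ◇q at x, so □q at x, so q at z, i.e. z=y.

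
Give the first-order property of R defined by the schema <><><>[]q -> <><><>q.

forall x forall y (x R^3 y -> exists w (yRw & x R^3 w))

This is a Sahlqvist (Geach-type) schema ◇^3□^1q → □^0◇^3q.
First-order correspondent: forall x forall y (x R^3 y -> exists w (yRw & x R^3 w)).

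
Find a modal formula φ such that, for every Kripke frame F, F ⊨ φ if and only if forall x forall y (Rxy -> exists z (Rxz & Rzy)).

□□q → □q

The condition is density. The C4 schema □□q → □q defines it.
Suppose □□q→□q is valid. Take Rxy and set V(q)={w : xR²w}. Then □□q at x, so □q at x, so q at y, i.e. ∃z(Rxz∧Rzy).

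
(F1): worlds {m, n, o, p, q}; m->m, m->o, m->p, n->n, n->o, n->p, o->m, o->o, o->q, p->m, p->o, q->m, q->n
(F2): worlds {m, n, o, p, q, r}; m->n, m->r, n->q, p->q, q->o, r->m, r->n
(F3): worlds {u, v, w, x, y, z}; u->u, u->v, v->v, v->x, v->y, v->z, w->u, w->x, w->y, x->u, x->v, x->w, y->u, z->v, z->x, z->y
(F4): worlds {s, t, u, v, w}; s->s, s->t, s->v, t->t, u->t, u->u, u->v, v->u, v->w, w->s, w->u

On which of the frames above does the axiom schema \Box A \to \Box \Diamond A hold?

This is the axiom for a generalized confluence (Geach) condition; its first-order frame correspondent is \forall x \forall z (xRz \to \exists w (xRw \wedge zRw)).
(F1): satisfies the condition.
(F2): fails — mRn but no w with mRw and nRw.
(F3): fails — vRy but no t with vRt and yRt.
(F4): fails — sRv but no w* with sRw* and vRw*.
Valid on: (F1).

(F1)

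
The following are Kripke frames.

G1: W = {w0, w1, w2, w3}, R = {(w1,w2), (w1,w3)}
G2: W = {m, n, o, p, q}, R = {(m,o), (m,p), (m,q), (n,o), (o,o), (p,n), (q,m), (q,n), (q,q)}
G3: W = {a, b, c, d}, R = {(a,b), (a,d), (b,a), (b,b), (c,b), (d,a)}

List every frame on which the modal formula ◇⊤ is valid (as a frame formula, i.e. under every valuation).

G2, G3

Frame correspondent (Sahlqvist): ∀x ∃y Rxy — i.e. seriality.
G1: fails — world w0 has no successor.
G2: ✓.
G3: ✓.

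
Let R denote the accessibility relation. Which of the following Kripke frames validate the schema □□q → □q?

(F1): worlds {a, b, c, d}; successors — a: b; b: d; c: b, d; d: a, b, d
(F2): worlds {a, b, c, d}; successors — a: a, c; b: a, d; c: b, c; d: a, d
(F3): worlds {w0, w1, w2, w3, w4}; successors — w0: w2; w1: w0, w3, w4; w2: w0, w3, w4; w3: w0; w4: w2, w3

(F2)

Frame correspondent (Sahlqvist): ∀x ∀y (Rxy → ∃z (Rxz ∧ Rzy)) — i.e. density.
(F1): fails — Rab but no z with Raz and Rzb.
(F2): satisfies the condition.
(F3): fails — Rw2w4 but no z with Rw2z and Rzw4.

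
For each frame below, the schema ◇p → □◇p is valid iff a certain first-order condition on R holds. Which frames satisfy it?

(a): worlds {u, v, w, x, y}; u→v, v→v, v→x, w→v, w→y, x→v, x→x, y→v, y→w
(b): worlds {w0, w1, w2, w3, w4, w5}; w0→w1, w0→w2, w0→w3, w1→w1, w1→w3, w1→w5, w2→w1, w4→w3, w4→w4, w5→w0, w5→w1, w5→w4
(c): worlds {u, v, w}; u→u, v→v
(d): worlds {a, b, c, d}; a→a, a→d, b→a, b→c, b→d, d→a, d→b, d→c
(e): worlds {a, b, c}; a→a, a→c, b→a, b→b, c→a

The schema corresponds to the Euclidean property: ∀x ∀y ∀z (Rxy ∧ Rxz → Ryz).
(a): fails — Rwy and Rwy but not Ryy.
(b): fails — Rw0w1 and Rw0w2 but not Rw1w2.
(c): satisfies the condition.
(d): fails — Rad and Rad but not Rdd.
(e): fails — Rac and Rac but not Rcc.

(c)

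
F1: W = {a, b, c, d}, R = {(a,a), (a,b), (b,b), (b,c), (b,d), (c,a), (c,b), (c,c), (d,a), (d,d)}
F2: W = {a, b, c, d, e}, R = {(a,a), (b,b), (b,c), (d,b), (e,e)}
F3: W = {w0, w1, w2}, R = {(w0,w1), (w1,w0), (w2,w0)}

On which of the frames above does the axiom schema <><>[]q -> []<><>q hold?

F1, F3

Frame correspondent (Sahlqvist): forall x forall y forall z ((x R^2 y & xRz) -> exists w (yRw & z R^2 w)) — i.e. a generalized confluence (Geach) condition.
F1: condition met.
F2: fails — bR²b, bRc but no w with bRw and cR²w.
F3: condition met.
Valid on: F1, F3.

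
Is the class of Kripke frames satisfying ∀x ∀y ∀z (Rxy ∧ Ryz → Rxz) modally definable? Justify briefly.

Yes, by □q → □□q

Yes: it is transitivity, defined by the 4 schema □q → □□q.
Suppose □q→□□q is valid. Take Rxy, Ryz and set V(q)={w : Rxw}. Then □q at x, so □□q at x, so □q at y, so q at z, i.e. Rxz.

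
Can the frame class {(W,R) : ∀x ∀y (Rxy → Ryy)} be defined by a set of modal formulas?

The condition is shift-reflexivity. A defining modal formula is □(□p → p).
Suppose □(□p→p) is valid. Take Rxy and set V(p)={w : Ryw}. Then at y, □p holds; since □(□p→p) at x, □p→p at y, so p at y, i.e. Ryy.

Definable; □(□p → p) defines it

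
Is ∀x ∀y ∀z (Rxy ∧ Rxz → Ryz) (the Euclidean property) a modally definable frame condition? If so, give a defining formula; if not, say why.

Definable; ◇q → □◇q defines it

Yes: it is the Euclidean property, defined by the 5 schema ◇q → □◇q.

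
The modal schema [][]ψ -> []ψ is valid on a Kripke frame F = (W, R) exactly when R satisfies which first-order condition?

Density

Suppose □□ψ→□ψ is valid. Take Rxy and set V(ψ)={w : xR²w}. Then □□ψ at x, so □ψ at x, so ψ at y, i.e. ∃z(Rxz∧Rzy).
Conversely, any frame satisfying forall x forall y (Rxy -> exists z (Rxz & Rzy)) validates the schema.
Frame condition: forall x forall y (Rxy -> exists z (Rxz & Rzy)).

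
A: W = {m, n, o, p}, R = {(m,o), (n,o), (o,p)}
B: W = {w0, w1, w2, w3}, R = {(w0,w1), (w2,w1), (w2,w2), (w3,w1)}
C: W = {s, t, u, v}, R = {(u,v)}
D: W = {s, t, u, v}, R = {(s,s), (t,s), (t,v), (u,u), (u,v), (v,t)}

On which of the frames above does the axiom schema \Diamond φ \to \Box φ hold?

A, C

The schema corresponds to partial functionality: \forall x \forall y \forall z (Rxy \wedge Rxz \to y = z).
A: holds.
B: fails — w2 sees both w1 and w2.
C: holds.
D: fails — t sees both s and v.
Valid on: A, C.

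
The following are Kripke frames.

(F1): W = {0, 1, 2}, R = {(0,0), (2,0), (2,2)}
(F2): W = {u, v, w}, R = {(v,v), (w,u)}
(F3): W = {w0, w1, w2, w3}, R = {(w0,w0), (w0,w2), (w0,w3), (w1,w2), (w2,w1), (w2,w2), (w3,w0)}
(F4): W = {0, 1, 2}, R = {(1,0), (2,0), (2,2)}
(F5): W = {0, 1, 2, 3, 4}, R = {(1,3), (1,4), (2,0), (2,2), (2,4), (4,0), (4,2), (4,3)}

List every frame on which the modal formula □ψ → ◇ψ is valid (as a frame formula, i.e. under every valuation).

(F3)

The schema corresponds to seriality: ∀x ∃y Rxy.
(F1): fails — world 1 has no successor.
(F2): fails — world u has no successor.
(F3): satisfies the condition.
(F4): fails — world 0 has no successor.
(F5): fails — world 0 has no successor.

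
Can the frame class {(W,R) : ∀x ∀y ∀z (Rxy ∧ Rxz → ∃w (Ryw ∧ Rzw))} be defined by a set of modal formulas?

Yes — defined by ◇□r → □◇r

The condition is convergence. A defining modal formula is ◇□r → □◇r.
Suppose ◇□r→□◇r is valid. Take Rxy, Rxz and set V(r)={w : Ryw}. Then □r at y so ◇□r at x, so □◇r at x, so ◇r at z, giving w with Rzw and Ryw.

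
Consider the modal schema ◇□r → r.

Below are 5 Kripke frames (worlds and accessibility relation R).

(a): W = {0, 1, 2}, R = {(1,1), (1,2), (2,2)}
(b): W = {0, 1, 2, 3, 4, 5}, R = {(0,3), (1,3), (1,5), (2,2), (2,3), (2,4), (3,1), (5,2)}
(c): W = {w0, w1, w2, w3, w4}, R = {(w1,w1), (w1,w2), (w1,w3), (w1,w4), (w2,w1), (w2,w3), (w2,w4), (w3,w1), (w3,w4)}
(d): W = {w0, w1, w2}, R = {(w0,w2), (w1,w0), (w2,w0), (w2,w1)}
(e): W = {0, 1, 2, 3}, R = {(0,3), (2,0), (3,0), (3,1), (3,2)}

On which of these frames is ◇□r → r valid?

The schema corresponds to symmetry: ∀x ∀y (Rxy → Ryx).
(a): fails — R12 but not R21.
(b): fails — R23 but not R32.
(c): fails — Rw2w4 but not Rw4w2.
(d): fails — Rw1w0 but not Rw0w1.
(e): fails — R32 but not R23.
Valid on no frame.

none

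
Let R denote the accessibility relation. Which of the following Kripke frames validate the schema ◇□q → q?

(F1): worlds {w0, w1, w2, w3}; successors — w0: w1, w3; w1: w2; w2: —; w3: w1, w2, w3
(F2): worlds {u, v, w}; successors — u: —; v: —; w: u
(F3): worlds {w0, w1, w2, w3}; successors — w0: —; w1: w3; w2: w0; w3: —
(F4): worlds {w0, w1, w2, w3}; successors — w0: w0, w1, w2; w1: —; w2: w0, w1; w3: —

none

Frame correspondent (Sahlqvist): ∀x ∀y (Rxy → Ryx) — i.e. symmetry.
(F1): fails — Rw1w2 but not Rw2w1.
(F2): fails — Rwu but not Ruw.
(F3): fails — Rw2w0 but not Rw0w2.
(F4): fails — Rw0w1 but not Rw1w0.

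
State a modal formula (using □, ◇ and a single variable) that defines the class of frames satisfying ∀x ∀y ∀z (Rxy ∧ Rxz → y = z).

◇r → □r

A defining formula is ◇r → □r (the CD axiom).
Suppose ◇r→□r is valid. Take Rxy, Rxz and set V(r)={y}. Then ◇r at x, so □r at x, so r at z, i.e. z=y.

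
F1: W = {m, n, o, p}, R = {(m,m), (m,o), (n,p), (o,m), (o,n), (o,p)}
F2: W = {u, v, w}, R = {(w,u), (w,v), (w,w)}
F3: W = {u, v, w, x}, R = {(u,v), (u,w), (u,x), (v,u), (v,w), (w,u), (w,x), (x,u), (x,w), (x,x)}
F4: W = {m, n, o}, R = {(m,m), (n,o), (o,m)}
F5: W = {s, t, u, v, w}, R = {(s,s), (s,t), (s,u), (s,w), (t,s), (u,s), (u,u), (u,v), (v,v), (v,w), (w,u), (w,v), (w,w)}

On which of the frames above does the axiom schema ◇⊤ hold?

The schema corresponds to seriality: ∀x ∃y Rxy.
F1: fails — world p has no successor.
F2: fails — world u has no successor.
F3: satisfies the condition.
F4: satisfies the condition.
F5: satisfies the condition.
Valid on: F3, F4, F5.

F3, F4, F5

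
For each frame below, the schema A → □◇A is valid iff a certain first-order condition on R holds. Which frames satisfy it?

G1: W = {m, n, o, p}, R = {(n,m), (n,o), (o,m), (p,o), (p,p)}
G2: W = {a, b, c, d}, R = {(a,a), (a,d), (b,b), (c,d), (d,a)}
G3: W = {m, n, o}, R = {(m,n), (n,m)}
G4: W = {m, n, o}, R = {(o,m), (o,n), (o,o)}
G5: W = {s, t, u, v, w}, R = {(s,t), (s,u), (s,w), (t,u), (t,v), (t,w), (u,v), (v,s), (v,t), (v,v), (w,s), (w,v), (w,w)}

Frame correspondent (Sahlqvist): ∀x ∀y (Rxy → Ryx) — i.e. symmetry.
G1: fails — Rom but not Rmo.
G2: fails — Rcd but not Rdc.
G3: condition met.
G4: fails — Rom but not Rmo.
G5: fails — Ruv but not Rvu.
Valid on: G3.

G3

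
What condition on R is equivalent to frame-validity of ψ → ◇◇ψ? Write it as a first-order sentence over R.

This is a Sahlqvist (Geach-type) schema ◇^0□^0ψ → □^0◇^2ψ.
Minimal-valuation argument: fix x; take any y with xR^0y and any z with xR^0z. Set V(ψ) to the set of worlds R-reachable from y in exactly 0 steps. Then □^0ψ holds at y, so the antecedent holds at x; validity forces ◇^2ψ at z, giving a w with zR^2w and yR^0w.
First-order correspondent: ∀x ∃w (x = w ∧ xR²w).

∀x ∃w (x = w ∧ xR²w)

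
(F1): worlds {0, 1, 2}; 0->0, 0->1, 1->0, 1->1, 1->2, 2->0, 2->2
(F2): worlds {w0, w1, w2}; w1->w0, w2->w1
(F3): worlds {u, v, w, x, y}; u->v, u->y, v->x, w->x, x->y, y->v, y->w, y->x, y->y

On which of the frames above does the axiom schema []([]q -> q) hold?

Frame correspondent (Sahlqvist): forall x forall y (Rxy -> Ryy) — i.e. shift-reflexivity.
(F1): satisfies the condition.
(F2): fails — Rw1w0 but not Rw0w0.
(F3): fails — Ruv but not Rvv.

(F1)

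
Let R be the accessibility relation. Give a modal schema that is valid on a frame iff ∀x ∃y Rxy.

A defining formula is □q → ◇q (the D axiom).
Suppose □q→◇q is valid. At any x set V(q)=W. Then □q at x, so ◇q at x, so x has a successor.

□q → ◇q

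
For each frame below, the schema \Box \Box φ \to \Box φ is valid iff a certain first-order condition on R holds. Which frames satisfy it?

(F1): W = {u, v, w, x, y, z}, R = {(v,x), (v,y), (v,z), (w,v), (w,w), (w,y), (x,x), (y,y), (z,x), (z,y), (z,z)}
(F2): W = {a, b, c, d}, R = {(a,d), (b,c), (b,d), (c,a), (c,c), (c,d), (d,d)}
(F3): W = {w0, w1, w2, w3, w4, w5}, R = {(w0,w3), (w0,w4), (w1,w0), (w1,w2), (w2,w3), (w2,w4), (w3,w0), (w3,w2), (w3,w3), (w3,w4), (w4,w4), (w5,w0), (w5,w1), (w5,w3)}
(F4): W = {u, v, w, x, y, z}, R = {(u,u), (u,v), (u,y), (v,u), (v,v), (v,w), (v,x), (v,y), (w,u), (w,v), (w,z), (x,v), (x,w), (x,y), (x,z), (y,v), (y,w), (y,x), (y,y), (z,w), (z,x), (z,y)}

Frame correspondent (Sahlqvist): \forall x \forall y (Rxy \to \exists z (Rxz \wedge Rzy)) — i.e. density.
(F1): ✓.
(F2): ✓.
(F3): fails — Rw1w2 but no z with Rw1z and Rzw2.
(F4): fails — Rwz but no t with Rwt and Rtz.

(F1), (F2)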